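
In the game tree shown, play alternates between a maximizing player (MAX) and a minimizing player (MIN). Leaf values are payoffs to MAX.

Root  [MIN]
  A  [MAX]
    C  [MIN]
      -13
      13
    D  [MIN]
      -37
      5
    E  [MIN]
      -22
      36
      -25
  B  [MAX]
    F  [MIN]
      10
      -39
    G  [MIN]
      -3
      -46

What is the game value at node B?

F (MIN): min(10, -39) = -39
G (MIN): min(-3, -46) = -46
B (MAX): max(-39, -46) = -39

-39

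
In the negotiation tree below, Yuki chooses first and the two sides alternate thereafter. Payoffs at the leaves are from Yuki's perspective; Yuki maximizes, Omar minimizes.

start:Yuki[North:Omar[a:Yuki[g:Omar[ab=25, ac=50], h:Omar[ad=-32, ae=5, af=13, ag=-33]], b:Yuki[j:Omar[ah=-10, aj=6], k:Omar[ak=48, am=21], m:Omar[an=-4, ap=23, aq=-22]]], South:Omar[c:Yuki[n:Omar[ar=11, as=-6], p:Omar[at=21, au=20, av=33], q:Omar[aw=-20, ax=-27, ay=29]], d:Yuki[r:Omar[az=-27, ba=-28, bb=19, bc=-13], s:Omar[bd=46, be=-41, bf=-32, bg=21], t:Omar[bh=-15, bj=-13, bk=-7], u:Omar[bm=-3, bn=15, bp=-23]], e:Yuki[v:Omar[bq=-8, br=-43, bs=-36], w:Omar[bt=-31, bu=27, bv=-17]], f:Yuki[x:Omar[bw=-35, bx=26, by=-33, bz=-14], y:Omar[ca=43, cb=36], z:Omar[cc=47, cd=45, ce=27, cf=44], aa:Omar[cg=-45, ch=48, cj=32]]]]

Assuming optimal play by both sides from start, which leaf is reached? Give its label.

g (Omar): min(25, 50) = 25
h (Omar): min(-32, 5, 13, -33) = -33
a (Yuki): max(25, -33) = 25
j (Omar): min(-10, 6) = -10
k (Omar): min(48, 21) = 21
m (Omar): min(-4, 23, -22) = -22
b (Yuki): max(-10, 21, -22) = 21
North (Omar): min(25, 21) = 21
n (Omar): min(11, -6) = -6
p (Omar): min(21, 20, 33) = 20
q (Omar): min(-20, -27, 29) = -27
c (Yuki): max(-6, 20, -27) = 20
r (Omar): min(-27, -28, 19, -13) = -28
s (Omar): min(46, -41, -32, 21) = -41
t (Omar): min(-15, -13, -7) = -15
u (Omar): min(-3, 15, -23) = -23
d (Yuki): max(-28, -41, -15, -23) = -15
v (Omar): min(-8, -43, -36) = -43
w (Omar): min(-31, 27, -17) = -31
e (Yuki): max(-43, -31) = -31
x (Omar): min(-35, 26, -33, -14) = -35
y (Omar): min(43, 36) = 36
z (Omar): min(47, 45, 27, 44) = 27
aa (Omar): min(-45, 48, 32) = -45
f (Yuki): max(-35, 36, 27, -45) = 36
South (Omar): min(20, -15, -31, 36) = -31
start (Yuki): max(21, -31) = 21
At start, Yuki picks North (highest: 21).
At North, Omar picks b (lowest: 21).
At b, Yuki picks k (highest: 21).
At k, Omar picks am (lowest: 21).
Terminal value 21.

am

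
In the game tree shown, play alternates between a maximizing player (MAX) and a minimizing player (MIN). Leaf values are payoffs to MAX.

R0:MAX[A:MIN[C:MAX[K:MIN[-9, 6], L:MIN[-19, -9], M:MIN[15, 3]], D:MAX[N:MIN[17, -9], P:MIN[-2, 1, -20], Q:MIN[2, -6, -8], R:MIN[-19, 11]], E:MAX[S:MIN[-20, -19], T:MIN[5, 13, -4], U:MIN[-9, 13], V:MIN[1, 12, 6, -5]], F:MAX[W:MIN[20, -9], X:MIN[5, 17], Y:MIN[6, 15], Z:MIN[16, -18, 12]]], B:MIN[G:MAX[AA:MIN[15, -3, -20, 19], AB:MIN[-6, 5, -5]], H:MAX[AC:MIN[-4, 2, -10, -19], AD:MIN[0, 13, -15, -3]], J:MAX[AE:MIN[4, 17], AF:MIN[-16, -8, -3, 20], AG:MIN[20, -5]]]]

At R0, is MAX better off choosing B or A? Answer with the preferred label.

AA (MIN): min(15, -3, -20, 19) = -20
AB (MIN): min(-6, 5, -5) = -6
G (MAX): max(-20, -6) = -6
AC (MIN): min(-4, 2, -10, -19) = -19
AD (MIN): min(0, 13, -15, -3) = -15
H (MAX): max(-19, -15) = -15
AE (MIN): min(4, 17) = 4
AF (MIN): min(-16, -8, -3, 20) = -16
AG (MIN): min(20, -5) = -5
J (MAX): max(4, -16, -5) = 4
B (MIN): min(-6, -15, 4) = -15
K (MIN): min(-9, 6) = -9
L (MIN): min(-19, -9) = -19
M (MIN): min(15, 3) = 3
C (MAX): max(-9, -19, 3) = 3
N (MIN): min(17, -9) = -9
P (MIN): min(-2, 1, -20) = -20
Q (MIN): min(2, -6, -8) = -8
R (MIN): min(-19, 11) = -19
D (MAX): max(-9, -20, -8, -19) = -8
S (MIN): min(-20, -19) = -20
T (MIN): min(5, 13, -4) = -4
U (MIN): min(-9, 13) = -9
V (MIN): min(1, 12, 6, -5) = -5
E (MAX): max(-20, -4, -9, -5) = -4
W (MIN): min(20, -9) = -9
X (MIN): min(5, 17) = 5
Y (MIN): min(6, 15) = 6
Z (MIN): min(16, -18, 12) = -18
F (MAX): max(-9, 5, 6, -18) = 6
A (MIN): min(3, -8, -4, 6) = -8
MAX prefers the higher value; B=-15, A=-8. A is better since -8 > -15.

A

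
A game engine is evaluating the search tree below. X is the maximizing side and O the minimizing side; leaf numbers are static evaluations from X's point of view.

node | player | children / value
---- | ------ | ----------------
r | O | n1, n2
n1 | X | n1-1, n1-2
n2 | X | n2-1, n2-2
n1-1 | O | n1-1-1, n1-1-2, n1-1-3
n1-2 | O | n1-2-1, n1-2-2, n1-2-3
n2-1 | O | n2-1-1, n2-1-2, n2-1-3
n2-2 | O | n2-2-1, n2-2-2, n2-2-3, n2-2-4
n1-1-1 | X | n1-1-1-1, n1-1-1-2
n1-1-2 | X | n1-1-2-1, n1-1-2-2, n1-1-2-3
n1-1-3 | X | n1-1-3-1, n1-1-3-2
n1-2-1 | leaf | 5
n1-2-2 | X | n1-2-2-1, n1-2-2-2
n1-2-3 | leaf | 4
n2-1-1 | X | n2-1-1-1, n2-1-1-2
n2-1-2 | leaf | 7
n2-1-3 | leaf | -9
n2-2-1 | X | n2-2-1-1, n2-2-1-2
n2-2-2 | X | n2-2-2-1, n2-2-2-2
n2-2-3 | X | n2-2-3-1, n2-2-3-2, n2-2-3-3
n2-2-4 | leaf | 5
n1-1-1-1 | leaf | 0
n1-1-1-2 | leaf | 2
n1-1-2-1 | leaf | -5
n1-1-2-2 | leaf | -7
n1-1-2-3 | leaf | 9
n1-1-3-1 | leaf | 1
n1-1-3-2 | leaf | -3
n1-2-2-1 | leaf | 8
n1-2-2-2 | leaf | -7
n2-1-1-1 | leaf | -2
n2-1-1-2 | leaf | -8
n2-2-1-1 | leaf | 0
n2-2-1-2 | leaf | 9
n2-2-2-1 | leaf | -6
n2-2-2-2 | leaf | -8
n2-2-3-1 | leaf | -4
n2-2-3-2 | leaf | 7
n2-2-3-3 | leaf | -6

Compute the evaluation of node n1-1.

1

n1-1-1 (X): max(0, 2) = 2
n1-1-2 (X): max(-5, -7, 9) = 9
n1-1-3 (X): max(1, -3) = 1
n1-1 (O): min(2, 9, 1) = 1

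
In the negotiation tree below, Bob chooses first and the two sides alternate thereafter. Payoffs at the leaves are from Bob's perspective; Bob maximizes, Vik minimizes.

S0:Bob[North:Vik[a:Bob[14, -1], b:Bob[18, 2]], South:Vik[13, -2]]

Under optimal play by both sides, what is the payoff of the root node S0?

a (Bob): max(14, -1) = 14
b (Bob): max(18, 2) = 18
North (Vik): min(14, 18) = 14
South (Vik): min(13, -2) = -2
S0 (Bob): max(14, -2) = 14

14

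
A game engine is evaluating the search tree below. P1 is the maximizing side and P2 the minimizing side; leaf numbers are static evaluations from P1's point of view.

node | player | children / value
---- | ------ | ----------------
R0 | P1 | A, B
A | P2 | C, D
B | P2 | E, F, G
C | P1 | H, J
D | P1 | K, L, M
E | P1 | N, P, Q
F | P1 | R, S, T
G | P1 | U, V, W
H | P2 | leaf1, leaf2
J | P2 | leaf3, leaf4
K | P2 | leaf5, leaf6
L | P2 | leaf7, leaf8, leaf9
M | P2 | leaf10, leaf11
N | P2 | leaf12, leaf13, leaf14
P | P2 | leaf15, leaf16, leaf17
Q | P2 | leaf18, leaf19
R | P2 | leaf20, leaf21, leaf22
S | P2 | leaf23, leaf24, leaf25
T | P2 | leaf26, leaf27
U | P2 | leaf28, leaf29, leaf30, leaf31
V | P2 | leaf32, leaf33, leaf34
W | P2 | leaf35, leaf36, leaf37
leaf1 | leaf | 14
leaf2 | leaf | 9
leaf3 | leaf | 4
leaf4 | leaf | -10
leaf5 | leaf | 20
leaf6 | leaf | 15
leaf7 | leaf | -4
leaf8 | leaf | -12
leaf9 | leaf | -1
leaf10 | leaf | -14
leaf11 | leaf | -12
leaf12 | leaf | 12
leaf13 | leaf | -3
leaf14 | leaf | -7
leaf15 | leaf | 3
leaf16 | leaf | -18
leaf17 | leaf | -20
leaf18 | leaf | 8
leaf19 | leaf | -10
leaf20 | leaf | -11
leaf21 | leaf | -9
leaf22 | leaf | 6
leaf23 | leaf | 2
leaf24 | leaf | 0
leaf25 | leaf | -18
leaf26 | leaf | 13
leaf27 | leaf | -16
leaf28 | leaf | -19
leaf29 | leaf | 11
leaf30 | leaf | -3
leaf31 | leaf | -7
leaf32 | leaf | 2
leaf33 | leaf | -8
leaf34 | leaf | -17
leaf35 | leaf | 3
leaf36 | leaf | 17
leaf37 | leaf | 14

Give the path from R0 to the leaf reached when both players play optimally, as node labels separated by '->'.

R0 -> A -> C -> H -> leaf2

H (P2): min(14, 9) = 9
J (P2): min(4, -10) = -10
C (P1): max(9, -10) = 9
K (P2): min(20, 15) = 15
L (P2): min(-4, -12, -1) = -12
M (P2): min(-14, -12) = -14
D (P1): max(15, -12, -14) = 15
A (P2): min(9, 15) = 9
N (P2): min(12, -3, -7) = -7
P (P2): min(3, -18, -20) = -20
Q (P2): min(8, -10) = -10
E (P1): max(-7, -20, -10) = -7
R (P2): min(-11, -9, 6) = -11
S (P2): min(2, 0, -18) = -18
T (P2): min(13, -16) = -16
F (P1): max(-11, -18, -16) = -11
U (P2): min(-19, 11, -3, -7) = -19
V (P2): min(2, -8, -17) = -17
W (P2): min(3, 17, 14) = 3
G (P1): max(-19, -17, 3) = 3
B (P2): min(-7, -11, 3) = -11
R0 (P1): max(9, -11) = 9
At R0, P1 picks A (highest: 9).
At A, P2 picks C (lowest: 9).
At C, P1 picks H (highest: 9).
At H, P2 picks leaf2 (lowest: 9).
Terminal value 9.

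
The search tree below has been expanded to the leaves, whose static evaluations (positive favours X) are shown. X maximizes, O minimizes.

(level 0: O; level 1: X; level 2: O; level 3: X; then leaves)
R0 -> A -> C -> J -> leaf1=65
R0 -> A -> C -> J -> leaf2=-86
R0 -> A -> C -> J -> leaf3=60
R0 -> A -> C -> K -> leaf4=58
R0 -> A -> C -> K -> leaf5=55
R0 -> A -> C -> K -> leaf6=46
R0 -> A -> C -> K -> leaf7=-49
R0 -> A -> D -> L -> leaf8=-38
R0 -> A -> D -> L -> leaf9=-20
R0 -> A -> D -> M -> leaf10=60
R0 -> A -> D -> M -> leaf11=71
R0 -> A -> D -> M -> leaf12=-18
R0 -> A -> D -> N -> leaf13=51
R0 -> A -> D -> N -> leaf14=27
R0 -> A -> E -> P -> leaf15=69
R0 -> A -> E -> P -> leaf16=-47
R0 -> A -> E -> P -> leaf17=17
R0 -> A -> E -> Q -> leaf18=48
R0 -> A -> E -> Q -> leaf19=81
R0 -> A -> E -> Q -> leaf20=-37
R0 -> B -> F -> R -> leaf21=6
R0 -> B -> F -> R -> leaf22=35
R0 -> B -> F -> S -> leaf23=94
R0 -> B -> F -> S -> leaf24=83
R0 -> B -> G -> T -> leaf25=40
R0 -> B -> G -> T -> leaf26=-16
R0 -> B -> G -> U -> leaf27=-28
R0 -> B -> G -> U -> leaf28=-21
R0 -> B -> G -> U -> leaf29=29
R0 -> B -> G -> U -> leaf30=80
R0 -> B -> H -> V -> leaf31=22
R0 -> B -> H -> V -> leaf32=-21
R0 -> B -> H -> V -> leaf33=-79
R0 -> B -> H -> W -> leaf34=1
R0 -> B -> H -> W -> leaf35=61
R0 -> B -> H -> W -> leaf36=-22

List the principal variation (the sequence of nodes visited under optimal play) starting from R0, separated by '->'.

J (X): max(65, -86, 60) = 65
K (X): max(58, 55, 46, -49) = 58
C (O): min(65, 58) = 58
L (X): max(-38, -20) = -20
M (X): max(60, 71, -18) = 71
N (X): max(51, 27) = 51
D (O): min(-20, 71, 51) = -20
P (X): max(69, -47, 17) = 69
Q (X): max(48, 81, -37) = 81
E (O): min(69, 81) = 69
A (X): max(58, -20, 69) = 69
R (X): max(6, 35) = 35
S (X): max(94, 83) = 94
F (O): min(35, 94) = 35
T (X): max(40, -16) = 40
U (X): max(-28, -21, 29, 80) = 80
G (O): min(40, 80) = 40
V (X): max(22, -21, -79) = 22
W (X): max(1, 61, -22) = 61
H (O): min(22, 61) = 22
B (X): max(35, 40, 22) = 40
R0 (O): min(69, 40) = 40
At R0, O picks B (lowest: 40).
At B, X picks G (highest: 40).
At G, O picks T (lowest: 40).
At T, X picks leaf25 (highest: 40).
Terminal value 40.

R0 -> B -> G -> T -> leaf25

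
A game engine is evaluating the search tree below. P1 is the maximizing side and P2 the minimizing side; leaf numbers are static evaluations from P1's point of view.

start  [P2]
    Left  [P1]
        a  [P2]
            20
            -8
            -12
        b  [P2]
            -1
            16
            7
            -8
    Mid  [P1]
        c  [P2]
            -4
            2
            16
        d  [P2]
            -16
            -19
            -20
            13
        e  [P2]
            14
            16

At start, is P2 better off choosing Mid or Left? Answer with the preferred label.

Left

c (P2): min(-4, 2, 16) = -4
d (P2): min(-16, -19, -20, 13) = -20
e (P2): min(14, 16) = 14
Mid (P1): max(-4, -20, 14) = 14
a (P2): min(20, -8, -12) = -12
b (P2): min(-1, 16, 7, -8) = -8
Left (P1): max(-12, -8) = -8
P2 prefers the lower value; Mid=14, Left=-8. Left is better since -8 < 14.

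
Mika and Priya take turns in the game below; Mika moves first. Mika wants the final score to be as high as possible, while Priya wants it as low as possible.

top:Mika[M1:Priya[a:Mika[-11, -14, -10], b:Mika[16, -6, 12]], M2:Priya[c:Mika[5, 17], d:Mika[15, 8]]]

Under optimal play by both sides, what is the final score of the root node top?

15

a (Mika): max(-11, -14, -10) = -10
b (Mika): max(16, -6, 12) = 16
M1 (Priya): min(-10, 16) = -10
c (Mika): max(5, 17) = 17
d (Mika): max(15, 8) = 15
M2 (Priya): min(17, 15) = 15
top (Mika): max(-10, 15) = 15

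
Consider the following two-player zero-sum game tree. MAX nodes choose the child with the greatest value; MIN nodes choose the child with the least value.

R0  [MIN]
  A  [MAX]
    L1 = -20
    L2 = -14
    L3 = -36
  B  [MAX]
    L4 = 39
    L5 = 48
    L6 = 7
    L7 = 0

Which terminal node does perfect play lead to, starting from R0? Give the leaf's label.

L2

A (MAX): max(-20, -14, -36) = -14
B (MAX): max(39, 48, 7, 0) = 48
R0 (MIN): min(-14, 48) = -14
At R0, MIN picks A (lowest: -14).
At A, MAX picks L2 (highest: -14).
Terminal value -14.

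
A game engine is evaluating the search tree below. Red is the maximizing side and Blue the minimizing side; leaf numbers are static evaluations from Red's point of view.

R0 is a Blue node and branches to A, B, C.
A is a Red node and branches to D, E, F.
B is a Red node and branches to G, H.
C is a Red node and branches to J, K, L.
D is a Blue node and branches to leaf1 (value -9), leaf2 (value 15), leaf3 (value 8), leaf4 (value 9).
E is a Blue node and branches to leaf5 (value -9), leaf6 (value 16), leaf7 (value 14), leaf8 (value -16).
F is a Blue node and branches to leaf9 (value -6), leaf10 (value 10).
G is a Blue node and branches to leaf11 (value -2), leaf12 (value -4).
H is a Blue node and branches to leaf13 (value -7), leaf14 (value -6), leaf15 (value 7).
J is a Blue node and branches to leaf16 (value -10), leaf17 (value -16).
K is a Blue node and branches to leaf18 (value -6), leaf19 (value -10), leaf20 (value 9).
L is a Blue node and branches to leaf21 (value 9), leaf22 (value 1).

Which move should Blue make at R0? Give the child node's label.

A

D (Blue): min(-9, 15, 8, 9) = -9
E (Blue): min(-9, 16, 14, -16) = -16
F (Blue): min(-6, 10) = -6
A (Red): max(-9, -16, -6) = -6
G (Blue): min(-2, -4) = -4
H (Blue): min(-7, -6, 7) = -7
B (Red): max(-4, -7) = -4
J (Blue): min(-10, -16) = -16
K (Blue): min(-6, -10, 9) = -10
L (Blue): min(9, 1) = 1
C (Red): max(-16, -10, 1) = 1
R0 (Blue): min(-6, -4, 1) = -6
Blue at R0 wants the lowest of {A=-6, B=-4, C=1}, so chooses A.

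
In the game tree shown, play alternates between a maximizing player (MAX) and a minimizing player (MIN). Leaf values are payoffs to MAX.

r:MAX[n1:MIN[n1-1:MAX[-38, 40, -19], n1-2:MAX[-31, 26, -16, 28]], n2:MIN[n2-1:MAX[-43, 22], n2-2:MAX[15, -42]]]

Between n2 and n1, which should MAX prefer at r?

n1

n2-1 (MAX): max(-43, 22) = 22
n2-2 (MAX): max(15, -42) = 15
n2 (MIN): min(22, 15) = 15
n1-1 (MAX): max(-38, 40, -19) = 40
n1-2 (MAX): max(-31, 26, -16, 28) = 28
n1 (MIN): min(40, 28) = 28
MAX prefers the higher value; n2=15, n1=28. n1 is better since 28 > 15.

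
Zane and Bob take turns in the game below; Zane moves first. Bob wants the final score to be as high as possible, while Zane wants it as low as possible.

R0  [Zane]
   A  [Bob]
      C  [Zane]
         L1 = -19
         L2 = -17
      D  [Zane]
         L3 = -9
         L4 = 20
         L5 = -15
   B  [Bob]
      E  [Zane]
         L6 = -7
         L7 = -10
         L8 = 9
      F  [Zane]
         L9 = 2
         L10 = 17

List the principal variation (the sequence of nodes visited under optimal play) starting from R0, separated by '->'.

C (Zane): min(-19, -17) = -19
D (Zane): min(-9, 20, -15) = -15
A (Bob): max(-19, -15) = -15
E (Zane): min(-7, -10, 9) = -10
F (Zane): min(2, 17) = 2
B (Bob): max(-10, 2) = 2
R0 (Zane): min(-15, 2) = -15
At R0, Zane picks A (lowest: -15).
At A, Bob picks D (highest: -15).
At D, Zane picks L5 (lowest: -15).
Terminal value -15.

R0 -> A -> D -> L5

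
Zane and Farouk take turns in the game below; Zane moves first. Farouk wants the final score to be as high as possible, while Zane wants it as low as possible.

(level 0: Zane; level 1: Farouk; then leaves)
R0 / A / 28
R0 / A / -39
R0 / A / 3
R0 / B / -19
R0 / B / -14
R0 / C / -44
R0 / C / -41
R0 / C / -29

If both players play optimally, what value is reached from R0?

-29

A (Farouk): max(28, -39, 3) = 28
B (Farouk): max(-19, -14) = -14
C (Farouk): max(-44, -41, -29) = -29
R0 (Zane): min(28, -14, -29) = -29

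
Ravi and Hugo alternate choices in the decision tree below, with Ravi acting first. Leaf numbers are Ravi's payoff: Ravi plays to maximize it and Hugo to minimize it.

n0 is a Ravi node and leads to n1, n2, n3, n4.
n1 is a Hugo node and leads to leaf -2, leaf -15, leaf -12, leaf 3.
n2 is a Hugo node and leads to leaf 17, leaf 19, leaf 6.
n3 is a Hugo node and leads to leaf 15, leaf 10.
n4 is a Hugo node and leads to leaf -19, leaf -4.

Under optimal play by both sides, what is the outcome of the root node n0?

10

n1 (Hugo): min(-2, -15, -12, 3) = -15
n2 (Hugo): min(17, 19, 6) = 6
n3 (Hugo): min(15, 10) = 10
n4 (Hugo): min(-19, -4) = -19
n0 (Ravi): max(-15, 6, 10, -19) = 10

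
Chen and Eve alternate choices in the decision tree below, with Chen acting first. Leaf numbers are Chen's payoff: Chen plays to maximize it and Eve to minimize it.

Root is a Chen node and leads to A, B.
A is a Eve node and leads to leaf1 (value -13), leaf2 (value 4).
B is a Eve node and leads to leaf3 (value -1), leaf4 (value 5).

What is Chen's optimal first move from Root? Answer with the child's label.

A (Eve): min(-13, 4) = -13
B (Eve): min(-1, 5) = -1
Root (Chen): max(-13, -1) = -1
Chen at Root wants the highest of {A=-13, B=-1}, so chooses B.

B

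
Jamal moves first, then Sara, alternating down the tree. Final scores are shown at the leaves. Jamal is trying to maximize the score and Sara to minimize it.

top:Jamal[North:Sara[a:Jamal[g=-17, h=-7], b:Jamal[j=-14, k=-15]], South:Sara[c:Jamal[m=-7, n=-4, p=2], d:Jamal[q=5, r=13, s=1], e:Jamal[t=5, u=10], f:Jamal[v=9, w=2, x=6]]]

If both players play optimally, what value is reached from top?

2

a (Jamal): max(-17, -7) = -7
b (Jamal): max(-14, -15) = -14
North (Sara): min(-7, -14) = -14
c (Jamal): max(-7, -4, 2) = 2
d (Jamal): max(5, 13, 1) = 13
e (Jamal): max(5, 10) = 10
f (Jamal): max(9, 2, 6) = 9
South (Sara): min(2, 13, 10, 9) = 2
top (Jamal): max(-14, 2) = 2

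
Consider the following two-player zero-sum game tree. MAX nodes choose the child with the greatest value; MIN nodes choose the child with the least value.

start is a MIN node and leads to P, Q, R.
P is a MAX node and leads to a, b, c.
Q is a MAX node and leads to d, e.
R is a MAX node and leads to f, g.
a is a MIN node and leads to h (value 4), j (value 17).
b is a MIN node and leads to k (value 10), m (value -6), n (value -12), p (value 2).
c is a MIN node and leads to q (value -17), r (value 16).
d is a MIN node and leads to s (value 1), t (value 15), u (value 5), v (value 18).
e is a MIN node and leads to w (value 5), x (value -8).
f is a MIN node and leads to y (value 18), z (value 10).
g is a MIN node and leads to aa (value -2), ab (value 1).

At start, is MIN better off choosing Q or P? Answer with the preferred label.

d (MIN): min(1, 15, 5, 18) = 1
e (MIN): min(5, -8) = -8
Q (MAX): max(1, -8) = 1
a (MIN): min(4, 17) = 4
b (MIN): min(10, -6, -12, 2) = -12
c (MIN): min(-17, 16) = -17
P (MAX): max(4, -12, -17) = 4
MIN prefers the lower value; Q=1, P=4. Q is better since 1 < 4.

Q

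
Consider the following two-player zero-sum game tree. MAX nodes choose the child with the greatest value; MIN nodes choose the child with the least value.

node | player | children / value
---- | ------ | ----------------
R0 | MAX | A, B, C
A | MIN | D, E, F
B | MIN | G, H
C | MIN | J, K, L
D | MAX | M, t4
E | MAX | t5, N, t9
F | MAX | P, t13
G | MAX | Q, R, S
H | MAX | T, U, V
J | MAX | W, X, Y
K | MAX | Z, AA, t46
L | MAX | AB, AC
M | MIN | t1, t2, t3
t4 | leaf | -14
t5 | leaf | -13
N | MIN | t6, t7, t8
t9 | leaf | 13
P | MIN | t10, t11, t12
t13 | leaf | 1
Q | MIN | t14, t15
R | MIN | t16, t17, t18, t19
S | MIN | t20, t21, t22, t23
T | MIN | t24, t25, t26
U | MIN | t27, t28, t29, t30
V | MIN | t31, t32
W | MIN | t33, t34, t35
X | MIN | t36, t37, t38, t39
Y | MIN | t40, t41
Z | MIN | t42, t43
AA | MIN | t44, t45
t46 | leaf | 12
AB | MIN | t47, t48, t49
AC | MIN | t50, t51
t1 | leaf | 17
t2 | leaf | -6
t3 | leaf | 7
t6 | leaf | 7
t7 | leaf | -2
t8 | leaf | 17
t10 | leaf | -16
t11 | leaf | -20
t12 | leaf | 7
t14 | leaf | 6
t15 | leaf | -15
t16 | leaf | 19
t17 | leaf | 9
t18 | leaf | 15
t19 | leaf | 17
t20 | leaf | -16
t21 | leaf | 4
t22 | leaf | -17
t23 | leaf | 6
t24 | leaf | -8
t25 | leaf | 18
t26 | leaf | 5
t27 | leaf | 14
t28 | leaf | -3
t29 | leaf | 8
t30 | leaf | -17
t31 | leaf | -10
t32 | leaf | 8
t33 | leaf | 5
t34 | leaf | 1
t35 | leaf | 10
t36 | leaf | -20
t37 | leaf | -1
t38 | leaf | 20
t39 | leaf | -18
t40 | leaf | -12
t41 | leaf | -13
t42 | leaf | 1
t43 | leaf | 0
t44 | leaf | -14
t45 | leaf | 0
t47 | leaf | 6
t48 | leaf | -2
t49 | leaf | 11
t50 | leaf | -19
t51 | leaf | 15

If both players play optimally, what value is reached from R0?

M (MIN): min(17, -6, 7) = -6
D (MAX): max(-6, -14) = -6
N (MIN): min(7, -2, 17) = -2
E (MAX): max(-13, -2, 13) = 13
P (MIN): min(-16, -20, 7) = -20
F (MAX): max(-20, 1) = 1
A (MIN): min(-6, 13, 1) = -6
Q (MIN): min(6, -15) = -15
R (MIN): min(19, 9, 15, 17) = 9
S (MIN): min(-16, 4, -17, 6) = -17
G (MAX): max(-15, 9, -17) = 9
T (MIN): min(-8, 18, 5) = -8
U (MIN): min(14, -3, 8, -17) = -17
V (MIN): min(-10, 8) = -10
H (MAX): max(-8, -17, -10) = -8
B (MIN): min(9, -8) = -8
W (MIN): min(5, 1, 10) = 1
X (MIN): min(-20, -1, 20, -18) = -20
Y (MIN): min(-12, -13) = -13
J (MAX): max(1, -20, -13) = 1
Z (MIN): min(1, 0) = 0
AA (MIN): min(-14, 0) = -14
K (MAX): max(0, -14, 12) = 12
AB (MIN): min(6, -2, 11) = -2
AC (MIN): min(-19, 15) = -19
L (MAX): max(-2, -19) = -2
C (MIN): min(1, 12, -2) = -2
R0 (MAX): max(-6, -8, -2) = -2

-2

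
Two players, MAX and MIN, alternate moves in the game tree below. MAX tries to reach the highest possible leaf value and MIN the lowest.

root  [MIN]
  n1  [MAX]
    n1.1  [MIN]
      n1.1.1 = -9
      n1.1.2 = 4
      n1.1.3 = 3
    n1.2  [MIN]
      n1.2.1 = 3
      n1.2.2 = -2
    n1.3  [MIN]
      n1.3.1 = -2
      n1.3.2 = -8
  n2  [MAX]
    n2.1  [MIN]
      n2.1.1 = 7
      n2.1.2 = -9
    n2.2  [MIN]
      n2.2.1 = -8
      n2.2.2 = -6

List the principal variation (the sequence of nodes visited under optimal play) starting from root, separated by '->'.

n1.1 (MIN): min(-9, 4, 3) = -9
n1.2 (MIN): min(3, -2) = -2
n1.3 (MIN): min(-2, -8) = -8
n1 (MAX): max(-9, -2, -8) = -2
n2.1 (MIN): min(7, -9) = -9
n2.2 (MIN): min(-8, -6) = -8
n2 (MAX): max(-9, -8) = -8
root (MIN): min(-2, -8) = -8
At root, MIN picks n2 (lowest: -8).
At n2, MAX picks n2.2 (highest: -8).
At n2.2, MIN picks n2.2.1 (lowest: -8).
Terminal value -8.

root -> n2 -> n2.2 -> n2.2.1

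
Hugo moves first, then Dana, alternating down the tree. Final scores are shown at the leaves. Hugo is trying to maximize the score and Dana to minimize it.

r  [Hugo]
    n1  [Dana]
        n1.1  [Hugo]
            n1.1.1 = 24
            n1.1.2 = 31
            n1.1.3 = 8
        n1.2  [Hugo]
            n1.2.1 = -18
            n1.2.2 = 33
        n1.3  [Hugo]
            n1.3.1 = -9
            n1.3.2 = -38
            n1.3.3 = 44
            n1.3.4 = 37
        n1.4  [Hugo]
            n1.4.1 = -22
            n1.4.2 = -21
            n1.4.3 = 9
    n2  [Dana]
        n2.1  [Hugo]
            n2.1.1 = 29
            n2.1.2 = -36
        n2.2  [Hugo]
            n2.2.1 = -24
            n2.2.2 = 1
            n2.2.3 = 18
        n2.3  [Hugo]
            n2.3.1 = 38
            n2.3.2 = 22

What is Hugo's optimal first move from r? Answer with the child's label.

n2

n1.1 (Hugo): max(24, 31, 8) = 31
n1.2 (Hugo): max(-18, 33) = 33
n1.3 (Hugo): max(-9, -38, 44, 37) = 44
n1.4 (Hugo): max(-22, -21, 9) = 9
n1 (Dana): min(31, 33, 44, 9) = 9
n2.1 (Hugo): max(29, -36) = 29
n2.2 (Hugo): max(-24, 1, 18) = 18
n2.3 (Hugo): max(38, 22) = 38
n2 (Dana): min(29, 18, 38) = 18
r (Hugo): max(9, 18) = 18
Hugo at r wants the highest of {n1=9, n2=18}, so chooses n2.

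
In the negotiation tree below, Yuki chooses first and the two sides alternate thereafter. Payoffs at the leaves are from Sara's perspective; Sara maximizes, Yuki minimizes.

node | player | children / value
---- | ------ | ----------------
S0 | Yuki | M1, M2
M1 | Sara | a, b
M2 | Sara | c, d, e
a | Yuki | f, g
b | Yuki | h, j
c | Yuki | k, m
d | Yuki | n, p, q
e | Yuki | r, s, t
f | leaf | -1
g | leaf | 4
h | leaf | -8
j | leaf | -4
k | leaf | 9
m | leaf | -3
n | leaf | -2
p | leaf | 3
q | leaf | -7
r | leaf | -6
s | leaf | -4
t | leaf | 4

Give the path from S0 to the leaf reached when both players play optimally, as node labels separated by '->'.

a (Yuki): min(-1, 4) = -1
b (Yuki): min(-8, -4) = -8
M1 (Sara): max(-1, -8) = -1
c (Yuki): min(9, -3) = -3
d (Yuki): min(-2, 3, -7) = -7
e (Yuki): min(-6, -4, 4) = -6
M2 (Sara): max(-3, -7, -6) = -3
S0 (Yuki): min(-1, -3) = -3
At S0, Yuki picks M2 (lowest: -3).
At M2, Sara picks c (highest: -3).
At c, Yuki picks m (lowest: -3).
Terminal value -3.

S0 -> M2 -> c -> m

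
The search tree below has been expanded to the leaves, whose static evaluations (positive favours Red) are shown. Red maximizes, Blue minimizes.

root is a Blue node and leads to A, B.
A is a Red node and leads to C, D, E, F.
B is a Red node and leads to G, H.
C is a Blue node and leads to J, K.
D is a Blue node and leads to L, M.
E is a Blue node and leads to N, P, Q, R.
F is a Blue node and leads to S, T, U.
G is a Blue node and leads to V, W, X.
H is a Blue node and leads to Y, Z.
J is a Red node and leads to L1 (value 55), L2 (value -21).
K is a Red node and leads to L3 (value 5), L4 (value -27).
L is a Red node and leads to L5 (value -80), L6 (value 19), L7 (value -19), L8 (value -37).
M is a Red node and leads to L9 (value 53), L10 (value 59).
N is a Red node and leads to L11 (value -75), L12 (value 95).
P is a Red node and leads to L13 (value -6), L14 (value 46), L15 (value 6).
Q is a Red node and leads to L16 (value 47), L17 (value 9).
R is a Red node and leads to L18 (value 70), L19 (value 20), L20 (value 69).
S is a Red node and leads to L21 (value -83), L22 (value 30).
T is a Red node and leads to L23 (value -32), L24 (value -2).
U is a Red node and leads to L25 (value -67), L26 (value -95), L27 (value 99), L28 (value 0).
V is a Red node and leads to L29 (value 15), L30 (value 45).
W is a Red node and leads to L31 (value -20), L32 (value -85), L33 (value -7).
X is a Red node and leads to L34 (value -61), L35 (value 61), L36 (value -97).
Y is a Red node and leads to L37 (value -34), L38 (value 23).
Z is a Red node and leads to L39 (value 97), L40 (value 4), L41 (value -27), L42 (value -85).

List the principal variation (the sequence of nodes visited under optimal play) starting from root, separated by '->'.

J (Red): max(55, -21) = 55
K (Red): max(5, -27) = 5
C (Blue): min(55, 5) = 5
L (Red): max(-80, 19, -19, -37) = 19
M (Red): max(53, 59) = 59
D (Blue): min(19, 59) = 19
N (Red): max(-75, 95) = 95
P (Red): max(-6, 46, 6) = 46
Q (Red): max(47, 9) = 47
R (Red): max(70, 20, 69) = 70
E (Blue): min(95, 46, 47, 70) = 46
S (Red): max(-83, 30) = 30
T (Red): max(-32, -2) = -2
U (Red): max(-67, -95, 99, 0) = 99
F (Blue): min(30, -2, 99) = -2
A (Red): max(5, 19, 46, -2) = 46
V (Red): max(15, 45) = 45
W (Red): max(-20, -85, -7) = -7
X (Red): max(-61, 61, -97) = 61
G (Blue): min(45, -7, 61) = -7
Y (Red): max(-34, 23) = 23
Z (Red): max(97, 4, -27, -85) = 97
H (Blue): min(23, 97) = 23
B (Red): max(-7, 23) = 23
root (Blue): min(46, 23) = 23
At root, Blue picks B (lowest: 23).
At B, Red picks H (highest: 23).
At H, Blue picks Y (lowest: 23).
At Y, Red picks L38 (highest: 23).
Terminal value 23.

root -> B -> H -> Y -> L38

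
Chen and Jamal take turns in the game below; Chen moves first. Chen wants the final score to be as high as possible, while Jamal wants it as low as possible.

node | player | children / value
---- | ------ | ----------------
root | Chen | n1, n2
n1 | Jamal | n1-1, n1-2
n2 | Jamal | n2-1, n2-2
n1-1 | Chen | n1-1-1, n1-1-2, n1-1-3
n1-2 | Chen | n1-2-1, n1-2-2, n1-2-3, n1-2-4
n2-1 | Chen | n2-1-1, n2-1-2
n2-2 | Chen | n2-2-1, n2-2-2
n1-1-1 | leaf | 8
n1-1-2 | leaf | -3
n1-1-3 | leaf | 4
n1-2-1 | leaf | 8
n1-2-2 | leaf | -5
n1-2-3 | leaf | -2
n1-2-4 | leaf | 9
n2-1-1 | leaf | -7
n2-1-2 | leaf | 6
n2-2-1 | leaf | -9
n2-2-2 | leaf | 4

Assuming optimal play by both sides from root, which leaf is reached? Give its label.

n1-1-1

n1-1 (Chen): max(8, -3, 4) = 8
n1-2 (Chen): max(8, -5, -2, 9) = 9
n1 (Jamal): min(8, 9) = 8
n2-1 (Chen): max(-7, 6) = 6
n2-2 (Chen): max(-9, 4) = 4
n2 (Jamal): min(6, 4) = 4
root (Chen): max(8, 4) = 8
At root, Chen picks n1 (highest: 8).
At n1, Jamal picks n1-1 (lowest: 8).
At n1-1, Chen picks n1-1-1 (highest: 8).
Terminal value 8.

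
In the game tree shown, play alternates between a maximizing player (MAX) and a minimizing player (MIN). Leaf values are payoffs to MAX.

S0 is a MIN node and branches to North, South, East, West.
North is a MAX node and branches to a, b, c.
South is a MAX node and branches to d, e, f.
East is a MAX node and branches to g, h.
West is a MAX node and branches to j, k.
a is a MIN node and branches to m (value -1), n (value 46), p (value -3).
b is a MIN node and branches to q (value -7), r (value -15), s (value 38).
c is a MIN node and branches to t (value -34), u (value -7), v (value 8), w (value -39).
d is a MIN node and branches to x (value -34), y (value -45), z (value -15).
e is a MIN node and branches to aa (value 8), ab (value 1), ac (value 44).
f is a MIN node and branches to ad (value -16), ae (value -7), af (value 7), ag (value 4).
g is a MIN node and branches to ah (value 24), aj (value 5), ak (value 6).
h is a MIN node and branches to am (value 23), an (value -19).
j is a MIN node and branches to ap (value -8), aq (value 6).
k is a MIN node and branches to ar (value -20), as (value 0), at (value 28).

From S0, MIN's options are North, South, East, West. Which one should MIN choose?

West

a (MIN): min(-1, 46, -3) = -3
b (MIN): min(-7, -15, 38) = -15
c (MIN): min(-34, -7, 8, -39) = -39
North (MAX): max(-3, -15, -39) = -3
d (MIN): min(-34, -45, -15) = -45
e (MIN): min(8, 1, 44) = 1
f (MIN): min(-16, -7, 7, 4) = -16
South (MAX): max(-45, 1, -16) = 1
g (MIN): min(24, 5, 6) = 5
h (MIN): min(23, -19) = -19
East (MAX): max(5, -19) = 5
j (MIN): min(-8, 6) = -8
k (MIN): min(-20, 0, 28) = -20
West (MAX): max(-8, -20) = -8
S0 (MIN): min(-3, 1, 5, -8) = -8
MIN at S0 wants the lowest of {North=-3, South=1, East=5, West=-8}, so chooses West.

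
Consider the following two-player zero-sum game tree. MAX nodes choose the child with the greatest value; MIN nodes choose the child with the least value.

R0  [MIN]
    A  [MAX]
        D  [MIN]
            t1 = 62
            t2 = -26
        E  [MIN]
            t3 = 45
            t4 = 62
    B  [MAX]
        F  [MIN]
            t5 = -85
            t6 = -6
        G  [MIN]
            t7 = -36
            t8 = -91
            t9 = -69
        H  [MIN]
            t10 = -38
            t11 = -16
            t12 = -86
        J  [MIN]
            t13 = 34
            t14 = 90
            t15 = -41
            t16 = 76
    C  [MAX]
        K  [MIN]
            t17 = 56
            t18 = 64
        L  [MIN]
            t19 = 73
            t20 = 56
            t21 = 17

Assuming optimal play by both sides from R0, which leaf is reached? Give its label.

D (MIN): min(62, -26) = -26
E (MIN): min(45, 62) = 45
A (MAX): max(-26, 45) = 45
F (MIN): min(-85, -6) = -85
G (MIN): min(-36, -91, -69) = -91
H (MIN): min(-38, -16, -86) = -86
J (MIN): min(34, 90, -41, 76) = -41
B (MAX): max(-85, -91, -86, -41) = -41
K (MIN): min(56, 64) = 56
L (MIN): min(73, 56, 17) = 17
C (MAX): max(56, 17) = 56
R0 (MIN): min(45, -41, 56) = -41
At R0, MIN picks B (lowest: -41).
At B, MAX picks J (highest: -41).
At J, MIN picks t15 (lowest: -41).
Terminal value -41.

t15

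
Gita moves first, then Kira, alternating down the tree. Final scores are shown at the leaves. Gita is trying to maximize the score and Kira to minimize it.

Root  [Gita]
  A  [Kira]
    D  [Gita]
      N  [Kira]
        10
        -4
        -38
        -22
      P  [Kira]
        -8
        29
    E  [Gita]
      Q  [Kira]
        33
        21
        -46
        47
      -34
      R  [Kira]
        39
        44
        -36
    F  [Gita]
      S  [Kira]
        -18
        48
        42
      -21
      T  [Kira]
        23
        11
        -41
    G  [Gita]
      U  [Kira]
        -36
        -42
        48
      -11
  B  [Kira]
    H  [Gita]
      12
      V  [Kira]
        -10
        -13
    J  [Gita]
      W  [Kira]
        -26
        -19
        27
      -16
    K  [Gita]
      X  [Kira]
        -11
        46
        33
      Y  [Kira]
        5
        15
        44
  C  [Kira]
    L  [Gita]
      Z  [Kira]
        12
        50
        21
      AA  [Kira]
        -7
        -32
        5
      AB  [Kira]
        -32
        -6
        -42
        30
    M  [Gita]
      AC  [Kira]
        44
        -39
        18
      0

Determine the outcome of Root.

N (Kira): min(10, -4, -38, -22) = -38
P (Kira): min(-8, 29) = -8
D (Gita): max(-38, -8) = -8
Q (Kira): min(33, 21, -46, 47) = -46
R (Kira): min(39, 44, -36) = -36
E (Gita): max(-46, -34, -36) = -34
S (Kira): min(-18, 48, 42) = -18
T (Kira): min(23, 11, -41) = -41
F (Gita): max(-18, -21, -41) = -18
U (Kira): min(-36, -42, 48) = -42
G (Gita): max(-42, -11) = -11
A (Kira): min(-8, -34, -18, -11) = -34
V (Kira): min(-10, -13) = -13
H (Gita): max(12, -13) = 12
W (Kira): min(-26, -19, 27) = -26
J (Gita): max(-26, -16) = -16
X (Kira): min(-11, 46, 33) = -11
Y (Kira): min(5, 15, 44) = 5
K (Gita): max(-11, 5) = 5
B (Kira): min(12, -16, 5) = -16
Z (Kira): min(12, 50, 21) = 12
AA (Kira): min(-7, -32, 5) = -32
AB (Kira): min(-32, -6, -42, 30) = -42
L (Gita): max(12, -32, -42) = 12
AC (Kira): min(44, -39, 18) = -39
M (Gita): max(-39, 0) = 0
C (Kira): min(12, 0) = 0
Root (Gita): max(-34, -16, 0) = 0

0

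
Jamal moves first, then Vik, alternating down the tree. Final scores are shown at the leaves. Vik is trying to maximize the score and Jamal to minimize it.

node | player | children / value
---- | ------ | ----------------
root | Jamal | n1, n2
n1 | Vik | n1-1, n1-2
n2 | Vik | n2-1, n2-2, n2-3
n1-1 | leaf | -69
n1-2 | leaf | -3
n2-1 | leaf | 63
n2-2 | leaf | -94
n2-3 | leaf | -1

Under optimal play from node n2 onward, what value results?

63

n2 (Vik): max(63, -94, -1) = 63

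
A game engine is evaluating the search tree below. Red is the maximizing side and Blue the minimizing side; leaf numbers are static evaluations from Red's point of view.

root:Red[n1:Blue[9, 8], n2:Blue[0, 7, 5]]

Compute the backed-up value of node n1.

n1 (Blue): min(9, 8) = 8

8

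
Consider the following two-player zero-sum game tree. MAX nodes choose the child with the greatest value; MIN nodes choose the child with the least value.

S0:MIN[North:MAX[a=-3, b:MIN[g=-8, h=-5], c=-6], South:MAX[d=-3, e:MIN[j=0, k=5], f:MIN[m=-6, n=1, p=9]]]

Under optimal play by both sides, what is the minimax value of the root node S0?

b (MIN): min(-8, -5) = -8
North (MAX): max(-3, -8, -6) = -3
e (MIN): min(0, 5) = 0
f (MIN): min(-6, 1, 9) = -6
South (MAX): max(-3, 0, -6) = 0
S0 (MIN): min(-3, 0) = -3

-3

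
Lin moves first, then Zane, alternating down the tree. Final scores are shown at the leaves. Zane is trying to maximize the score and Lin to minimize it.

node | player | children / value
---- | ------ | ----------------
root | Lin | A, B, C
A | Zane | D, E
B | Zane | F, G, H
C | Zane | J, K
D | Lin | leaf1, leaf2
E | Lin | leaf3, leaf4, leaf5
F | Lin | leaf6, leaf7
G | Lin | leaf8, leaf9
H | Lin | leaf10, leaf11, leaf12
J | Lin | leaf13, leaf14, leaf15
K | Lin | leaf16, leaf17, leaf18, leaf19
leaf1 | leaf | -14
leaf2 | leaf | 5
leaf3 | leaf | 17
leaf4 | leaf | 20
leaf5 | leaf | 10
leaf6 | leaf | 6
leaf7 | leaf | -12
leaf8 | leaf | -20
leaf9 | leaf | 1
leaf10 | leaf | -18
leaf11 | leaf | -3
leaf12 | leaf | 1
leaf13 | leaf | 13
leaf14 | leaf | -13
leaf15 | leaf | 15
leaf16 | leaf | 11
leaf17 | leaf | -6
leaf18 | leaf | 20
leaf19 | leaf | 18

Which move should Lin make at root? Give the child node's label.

B

D (Lin): min(-14, 5) = -14
E (Lin): min(17, 20, 10) = 10
A (Zane): max(-14, 10) = 10
F (Lin): min(6, -12) = -12
G (Lin): min(-20, 1) = -20
H (Lin): min(-18, -3, 1) = -18
B (Zane): max(-12, -20, -18) = -12
J (Lin): min(13, -13, 15) = -13
K (Lin): min(11, -6, 20, 18) = -6
C (Zane): max(-13, -6) = -6
root (Lin): min(10, -12, -6) = -12
Lin at root wants the lowest of {A=10, B=-12, C=-6}, so chooses B.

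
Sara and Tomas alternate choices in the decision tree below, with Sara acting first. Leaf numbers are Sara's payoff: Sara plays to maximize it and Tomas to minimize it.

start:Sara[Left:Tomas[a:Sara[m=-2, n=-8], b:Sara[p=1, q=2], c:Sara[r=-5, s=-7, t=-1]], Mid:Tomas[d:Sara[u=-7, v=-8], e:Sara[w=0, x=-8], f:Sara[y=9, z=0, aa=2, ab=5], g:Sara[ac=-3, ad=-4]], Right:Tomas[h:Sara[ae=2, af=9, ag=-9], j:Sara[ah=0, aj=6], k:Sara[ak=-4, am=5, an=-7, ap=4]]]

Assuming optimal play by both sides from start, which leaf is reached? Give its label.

am

a (Sara): max(-2, -8) = -2
b (Sara): max(1, 2) = 2
c (Sara): max(-5, -7, -1) = -1
Left (Tomas): min(-2, 2, -1) = -2
d (Sara): max(-7, -8) = -7
e (Sara): max(0, -8) = 0
f (Sara): max(9, 0, 2, 5) = 9
g (Sara): max(-3, -4) = -3
Mid (Tomas): min(-7, 0, 9, -3) = -7
h (Sara): max(2, 9, -9) = 9
j (Sara): max(0, 6) = 6
k (Sara): max(-4, 5, -7, 4) = 5
Right (Tomas): min(9, 6, 5) = 5
start (Sara): max(-2, -7, 5) = 5
At start, Sara picks Right (highest: 5).
At Right, Tomas picks k (lowest: 5).
At k, Sara picks am (highest: 5).
Terminal value 5.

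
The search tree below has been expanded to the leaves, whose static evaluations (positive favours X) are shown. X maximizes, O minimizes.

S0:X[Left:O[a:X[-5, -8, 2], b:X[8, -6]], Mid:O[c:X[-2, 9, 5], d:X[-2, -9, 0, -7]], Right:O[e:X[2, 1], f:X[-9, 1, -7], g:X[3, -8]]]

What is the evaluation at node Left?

a (X): max(-5, -8, 2) = 2
b (X): max(8, -6) = 8
Left (O): min(2, 8) = 2

2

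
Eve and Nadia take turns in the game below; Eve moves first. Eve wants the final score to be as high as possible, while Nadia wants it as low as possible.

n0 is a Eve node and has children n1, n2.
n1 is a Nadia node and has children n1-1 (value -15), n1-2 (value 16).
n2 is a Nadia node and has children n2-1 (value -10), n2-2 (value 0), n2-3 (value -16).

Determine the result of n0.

-15

n1 (Nadia): min(-15, 16) = -15
n2 (Nadia): min(-10, 0, -16) = -16
n0 (Eve): max(-15, -16) = -15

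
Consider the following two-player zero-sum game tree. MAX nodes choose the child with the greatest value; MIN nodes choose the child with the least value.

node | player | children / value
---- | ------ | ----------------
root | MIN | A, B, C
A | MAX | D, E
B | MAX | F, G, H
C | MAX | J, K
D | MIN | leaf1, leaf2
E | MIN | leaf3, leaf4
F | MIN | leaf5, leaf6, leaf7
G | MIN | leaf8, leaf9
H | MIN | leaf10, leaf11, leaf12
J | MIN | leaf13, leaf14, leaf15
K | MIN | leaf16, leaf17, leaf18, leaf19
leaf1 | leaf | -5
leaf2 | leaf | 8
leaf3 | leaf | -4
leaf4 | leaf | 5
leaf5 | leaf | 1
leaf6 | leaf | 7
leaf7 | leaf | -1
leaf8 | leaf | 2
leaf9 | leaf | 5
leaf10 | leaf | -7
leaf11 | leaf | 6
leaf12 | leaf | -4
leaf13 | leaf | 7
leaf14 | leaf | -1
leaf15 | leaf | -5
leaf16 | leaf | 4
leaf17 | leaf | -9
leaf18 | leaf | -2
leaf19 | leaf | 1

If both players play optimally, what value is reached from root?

-5

D (MIN): min(-5, 8) = -5
E (MIN): min(-4, 5) = -4
A (MAX): max(-5, -4) = -4
F (MIN): min(1, 7, -1) = -1
G (MIN): min(2, 5) = 2
H (MIN): min(-7, 6, -4) = -7
B (MAX): max(-1, 2, -7) = 2
J (MIN): min(7, -1, -5) = -5
K (MIN): min(4, -9, -2, 1) = -9
C (MAX): max(-5, -9) = -5
root (MIN): min(-4, 2, -5) = -5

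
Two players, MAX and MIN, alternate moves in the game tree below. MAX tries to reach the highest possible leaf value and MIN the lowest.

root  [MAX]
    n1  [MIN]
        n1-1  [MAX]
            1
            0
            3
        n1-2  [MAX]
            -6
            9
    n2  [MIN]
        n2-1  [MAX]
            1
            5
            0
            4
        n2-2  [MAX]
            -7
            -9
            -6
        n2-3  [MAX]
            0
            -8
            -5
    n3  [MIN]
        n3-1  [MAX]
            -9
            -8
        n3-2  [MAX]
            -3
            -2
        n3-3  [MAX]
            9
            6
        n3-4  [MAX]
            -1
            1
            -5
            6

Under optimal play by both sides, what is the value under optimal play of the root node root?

3

n1-1 (MAX): max(1, 0, 3) = 3
n1-2 (MAX): max(-6, 9) = 9
n1 (MIN): min(3, 9) = 3
n2-1 (MAX): max(1, 5, 0, 4) = 5
n2-2 (MAX): max(-7, -9, -6) = -6
n2-3 (MAX): max(0, -8, -5) = 0
n2 (MIN): min(5, -6, 0) = -6
n3-1 (MAX): max(-9, -8) = -8
n3-2 (MAX): max(-3, -2) = -2
n3-3 (MAX): max(9, 6) = 9
n3-4 (MAX): max(-1, 1, -5, 6) = 6
n3 (MIN): min(-8, -2, 9, 6) = -8
root (MAX): max(3, -6, -8) = 3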